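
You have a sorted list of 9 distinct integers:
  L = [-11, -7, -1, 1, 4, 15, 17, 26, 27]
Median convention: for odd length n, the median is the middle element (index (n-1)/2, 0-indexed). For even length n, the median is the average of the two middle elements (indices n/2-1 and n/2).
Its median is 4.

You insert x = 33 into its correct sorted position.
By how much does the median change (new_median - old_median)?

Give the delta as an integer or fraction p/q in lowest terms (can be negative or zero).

Answer: 11/2

Derivation:
Old median = 4
After inserting x = 33: new sorted = [-11, -7, -1, 1, 4, 15, 17, 26, 27, 33]
New median = 19/2
Delta = 19/2 - 4 = 11/2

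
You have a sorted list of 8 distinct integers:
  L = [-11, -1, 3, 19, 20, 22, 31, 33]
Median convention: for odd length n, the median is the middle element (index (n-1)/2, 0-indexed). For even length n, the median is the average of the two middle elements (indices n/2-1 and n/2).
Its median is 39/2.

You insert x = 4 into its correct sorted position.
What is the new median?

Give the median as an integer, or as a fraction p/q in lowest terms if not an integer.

Answer: 19

Derivation:
Old list (sorted, length 8): [-11, -1, 3, 19, 20, 22, 31, 33]
Old median = 39/2
Insert x = 4
Old length even (8). Middle pair: indices 3,4 = 19,20.
New length odd (9). New median = single middle element.
x = 4: 3 elements are < x, 5 elements are > x.
New sorted list: [-11, -1, 3, 4, 19, 20, 22, 31, 33]
New median = 19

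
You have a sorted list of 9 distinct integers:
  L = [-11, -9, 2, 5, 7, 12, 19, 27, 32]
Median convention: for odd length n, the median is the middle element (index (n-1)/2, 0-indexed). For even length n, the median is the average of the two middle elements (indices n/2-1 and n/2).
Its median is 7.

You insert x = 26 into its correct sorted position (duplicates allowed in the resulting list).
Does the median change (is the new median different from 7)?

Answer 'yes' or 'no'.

Old median = 7
Insert x = 26
New median = 19/2
Changed? yes

Answer: yes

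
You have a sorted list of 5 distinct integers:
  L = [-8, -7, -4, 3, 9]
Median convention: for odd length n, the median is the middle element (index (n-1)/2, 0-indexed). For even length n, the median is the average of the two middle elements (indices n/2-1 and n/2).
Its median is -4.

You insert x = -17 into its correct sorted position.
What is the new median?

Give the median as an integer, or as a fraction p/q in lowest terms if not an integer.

Old list (sorted, length 5): [-8, -7, -4, 3, 9]
Old median = -4
Insert x = -17
Old length odd (5). Middle was index 2 = -4.
New length even (6). New median = avg of two middle elements.
x = -17: 0 elements are < x, 5 elements are > x.
New sorted list: [-17, -8, -7, -4, 3, 9]
New median = -11/2

Answer: -11/2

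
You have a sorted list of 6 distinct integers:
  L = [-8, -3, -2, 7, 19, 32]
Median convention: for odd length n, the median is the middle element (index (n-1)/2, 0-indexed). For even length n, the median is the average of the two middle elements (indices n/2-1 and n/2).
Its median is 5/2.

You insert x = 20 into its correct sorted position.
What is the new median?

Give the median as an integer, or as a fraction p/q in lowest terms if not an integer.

Answer: 7

Derivation:
Old list (sorted, length 6): [-8, -3, -2, 7, 19, 32]
Old median = 5/2
Insert x = 20
Old length even (6). Middle pair: indices 2,3 = -2,7.
New length odd (7). New median = single middle element.
x = 20: 5 elements are < x, 1 elements are > x.
New sorted list: [-8, -3, -2, 7, 19, 20, 32]
New median = 7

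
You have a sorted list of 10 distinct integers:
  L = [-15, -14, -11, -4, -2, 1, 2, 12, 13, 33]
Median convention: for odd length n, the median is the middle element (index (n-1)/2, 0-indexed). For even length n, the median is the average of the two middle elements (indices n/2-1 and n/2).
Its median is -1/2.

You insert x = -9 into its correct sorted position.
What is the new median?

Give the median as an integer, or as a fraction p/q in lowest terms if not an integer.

Old list (sorted, length 10): [-15, -14, -11, -4, -2, 1, 2, 12, 13, 33]
Old median = -1/2
Insert x = -9
Old length even (10). Middle pair: indices 4,5 = -2,1.
New length odd (11). New median = single middle element.
x = -9: 3 elements are < x, 7 elements are > x.
New sorted list: [-15, -14, -11, -9, -4, -2, 1, 2, 12, 13, 33]
New median = -2

Answer: -2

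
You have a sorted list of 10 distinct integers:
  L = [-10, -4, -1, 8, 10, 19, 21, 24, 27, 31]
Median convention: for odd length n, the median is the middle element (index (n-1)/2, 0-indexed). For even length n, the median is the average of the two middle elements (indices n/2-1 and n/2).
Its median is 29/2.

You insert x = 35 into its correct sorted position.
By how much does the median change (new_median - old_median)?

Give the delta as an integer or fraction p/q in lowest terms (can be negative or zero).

Answer: 9/2

Derivation:
Old median = 29/2
After inserting x = 35: new sorted = [-10, -4, -1, 8, 10, 19, 21, 24, 27, 31, 35]
New median = 19
Delta = 19 - 29/2 = 9/2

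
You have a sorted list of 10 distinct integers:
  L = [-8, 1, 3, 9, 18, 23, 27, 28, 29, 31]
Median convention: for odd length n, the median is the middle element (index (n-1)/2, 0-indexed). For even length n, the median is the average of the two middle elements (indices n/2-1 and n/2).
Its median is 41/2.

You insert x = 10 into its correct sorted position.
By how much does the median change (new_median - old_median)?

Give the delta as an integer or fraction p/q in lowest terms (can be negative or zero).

Answer: -5/2

Derivation:
Old median = 41/2
After inserting x = 10: new sorted = [-8, 1, 3, 9, 10, 18, 23, 27, 28, 29, 31]
New median = 18
Delta = 18 - 41/2 = -5/2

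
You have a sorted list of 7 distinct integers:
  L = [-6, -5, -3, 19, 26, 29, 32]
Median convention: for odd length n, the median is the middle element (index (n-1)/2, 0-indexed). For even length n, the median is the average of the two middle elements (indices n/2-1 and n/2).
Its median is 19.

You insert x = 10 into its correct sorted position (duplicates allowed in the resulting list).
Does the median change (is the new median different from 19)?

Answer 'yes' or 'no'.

Old median = 19
Insert x = 10
New median = 29/2
Changed? yes

Answer: yes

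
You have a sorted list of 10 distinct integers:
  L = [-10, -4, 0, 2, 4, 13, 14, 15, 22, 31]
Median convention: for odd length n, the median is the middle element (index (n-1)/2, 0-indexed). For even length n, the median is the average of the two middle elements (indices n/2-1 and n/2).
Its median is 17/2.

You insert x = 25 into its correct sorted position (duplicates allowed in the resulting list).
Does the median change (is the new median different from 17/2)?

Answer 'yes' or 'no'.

Old median = 17/2
Insert x = 25
New median = 13
Changed? yes

Answer: yes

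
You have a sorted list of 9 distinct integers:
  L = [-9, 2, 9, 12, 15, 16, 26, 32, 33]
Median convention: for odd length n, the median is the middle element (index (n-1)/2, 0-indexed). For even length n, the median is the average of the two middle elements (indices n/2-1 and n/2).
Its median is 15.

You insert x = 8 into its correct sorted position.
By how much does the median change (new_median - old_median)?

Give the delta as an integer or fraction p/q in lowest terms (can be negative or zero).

Answer: -3/2

Derivation:
Old median = 15
After inserting x = 8: new sorted = [-9, 2, 8, 9, 12, 15, 16, 26, 32, 33]
New median = 27/2
Delta = 27/2 - 15 = -3/2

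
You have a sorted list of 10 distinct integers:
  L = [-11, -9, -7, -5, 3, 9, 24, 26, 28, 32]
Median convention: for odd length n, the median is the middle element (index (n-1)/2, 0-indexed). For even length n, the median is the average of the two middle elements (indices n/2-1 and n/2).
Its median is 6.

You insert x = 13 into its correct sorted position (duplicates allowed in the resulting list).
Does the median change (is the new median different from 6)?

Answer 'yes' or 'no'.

Answer: yes

Derivation:
Old median = 6
Insert x = 13
New median = 9
Changed? yes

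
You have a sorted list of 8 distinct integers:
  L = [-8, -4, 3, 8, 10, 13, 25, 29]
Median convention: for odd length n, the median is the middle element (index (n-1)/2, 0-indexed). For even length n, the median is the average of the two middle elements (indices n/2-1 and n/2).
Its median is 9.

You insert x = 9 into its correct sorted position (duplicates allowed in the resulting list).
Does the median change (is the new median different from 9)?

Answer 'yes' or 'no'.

Old median = 9
Insert x = 9
New median = 9
Changed? no

Answer: no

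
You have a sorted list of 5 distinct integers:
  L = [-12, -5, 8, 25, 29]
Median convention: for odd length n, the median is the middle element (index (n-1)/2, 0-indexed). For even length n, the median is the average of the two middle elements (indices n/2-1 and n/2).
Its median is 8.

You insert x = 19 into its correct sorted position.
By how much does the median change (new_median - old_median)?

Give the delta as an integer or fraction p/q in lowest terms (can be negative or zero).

Old median = 8
After inserting x = 19: new sorted = [-12, -5, 8, 19, 25, 29]
New median = 27/2
Delta = 27/2 - 8 = 11/2

Answer: 11/2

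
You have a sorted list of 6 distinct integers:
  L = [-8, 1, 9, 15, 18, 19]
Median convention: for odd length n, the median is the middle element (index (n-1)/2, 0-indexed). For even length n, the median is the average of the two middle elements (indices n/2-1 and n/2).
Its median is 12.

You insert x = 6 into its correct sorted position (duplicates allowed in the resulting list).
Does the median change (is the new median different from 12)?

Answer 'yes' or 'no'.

Answer: yes

Derivation:
Old median = 12
Insert x = 6
New median = 9
Changed? yes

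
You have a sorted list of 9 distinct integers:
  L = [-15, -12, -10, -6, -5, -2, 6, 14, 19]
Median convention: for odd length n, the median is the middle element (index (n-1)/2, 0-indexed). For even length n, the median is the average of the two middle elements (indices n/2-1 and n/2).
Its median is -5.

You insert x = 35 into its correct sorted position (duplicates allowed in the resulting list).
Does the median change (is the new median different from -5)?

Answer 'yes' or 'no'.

Answer: yes

Derivation:
Old median = -5
Insert x = 35
New median = -7/2
Changed? yes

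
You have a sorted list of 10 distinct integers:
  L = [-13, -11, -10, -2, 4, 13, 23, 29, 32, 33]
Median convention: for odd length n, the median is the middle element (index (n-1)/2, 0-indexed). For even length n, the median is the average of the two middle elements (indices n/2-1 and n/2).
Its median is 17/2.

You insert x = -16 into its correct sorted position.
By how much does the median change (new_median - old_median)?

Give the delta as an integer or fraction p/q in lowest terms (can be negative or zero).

Answer: -9/2

Derivation:
Old median = 17/2
After inserting x = -16: new sorted = [-16, -13, -11, -10, -2, 4, 13, 23, 29, 32, 33]
New median = 4
Delta = 4 - 17/2 = -9/2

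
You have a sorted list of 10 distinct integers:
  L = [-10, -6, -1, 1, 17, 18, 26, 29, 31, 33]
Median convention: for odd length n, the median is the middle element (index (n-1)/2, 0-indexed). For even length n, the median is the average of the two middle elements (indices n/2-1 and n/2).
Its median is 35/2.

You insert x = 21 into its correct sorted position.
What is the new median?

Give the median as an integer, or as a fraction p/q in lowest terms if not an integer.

Answer: 18

Derivation:
Old list (sorted, length 10): [-10, -6, -1, 1, 17, 18, 26, 29, 31, 33]
Old median = 35/2
Insert x = 21
Old length even (10). Middle pair: indices 4,5 = 17,18.
New length odd (11). New median = single middle element.
x = 21: 6 elements are < x, 4 elements are > x.
New sorted list: [-10, -6, -1, 1, 17, 18, 21, 26, 29, 31, 33]
New median = 18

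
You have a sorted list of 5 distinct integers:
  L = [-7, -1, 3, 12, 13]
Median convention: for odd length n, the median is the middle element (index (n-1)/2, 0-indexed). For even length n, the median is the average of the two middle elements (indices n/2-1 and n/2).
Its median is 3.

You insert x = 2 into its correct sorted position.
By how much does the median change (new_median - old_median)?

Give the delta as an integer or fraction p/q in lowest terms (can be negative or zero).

Answer: -1/2

Derivation:
Old median = 3
After inserting x = 2: new sorted = [-7, -1, 2, 3, 12, 13]
New median = 5/2
Delta = 5/2 - 3 = -1/2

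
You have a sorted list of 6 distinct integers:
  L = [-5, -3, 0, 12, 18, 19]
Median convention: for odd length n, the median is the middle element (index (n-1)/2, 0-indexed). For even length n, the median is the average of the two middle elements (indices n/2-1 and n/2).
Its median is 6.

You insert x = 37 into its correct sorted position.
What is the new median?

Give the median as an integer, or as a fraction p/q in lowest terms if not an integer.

Answer: 12

Derivation:
Old list (sorted, length 6): [-5, -3, 0, 12, 18, 19]
Old median = 6
Insert x = 37
Old length even (6). Middle pair: indices 2,3 = 0,12.
New length odd (7). New median = single middle element.
x = 37: 6 elements are < x, 0 elements are > x.
New sorted list: [-5, -3, 0, 12, 18, 19, 37]
New median = 12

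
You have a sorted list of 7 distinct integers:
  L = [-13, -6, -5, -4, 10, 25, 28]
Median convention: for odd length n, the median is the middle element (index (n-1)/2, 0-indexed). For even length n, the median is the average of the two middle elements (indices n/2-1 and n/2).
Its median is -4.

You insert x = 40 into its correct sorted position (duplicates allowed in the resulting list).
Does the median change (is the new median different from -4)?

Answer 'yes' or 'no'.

Old median = -4
Insert x = 40
New median = 3
Changed? yes

Answer: yes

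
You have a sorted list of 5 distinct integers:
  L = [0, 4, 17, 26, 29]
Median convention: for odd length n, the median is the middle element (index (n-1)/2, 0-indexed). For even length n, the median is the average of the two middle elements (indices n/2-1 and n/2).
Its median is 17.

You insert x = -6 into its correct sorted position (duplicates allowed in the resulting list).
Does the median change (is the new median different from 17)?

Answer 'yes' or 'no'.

Old median = 17
Insert x = -6
New median = 21/2
Changed? yes

Answer: yes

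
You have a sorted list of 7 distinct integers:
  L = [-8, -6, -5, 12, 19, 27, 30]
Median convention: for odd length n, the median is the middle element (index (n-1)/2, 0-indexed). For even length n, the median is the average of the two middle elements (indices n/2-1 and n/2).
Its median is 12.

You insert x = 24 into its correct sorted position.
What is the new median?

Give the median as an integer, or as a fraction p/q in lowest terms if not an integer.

Old list (sorted, length 7): [-8, -6, -5, 12, 19, 27, 30]
Old median = 12
Insert x = 24
Old length odd (7). Middle was index 3 = 12.
New length even (8). New median = avg of two middle elements.
x = 24: 5 elements are < x, 2 elements are > x.
New sorted list: [-8, -6, -5, 12, 19, 24, 27, 30]
New median = 31/2

Answer: 31/2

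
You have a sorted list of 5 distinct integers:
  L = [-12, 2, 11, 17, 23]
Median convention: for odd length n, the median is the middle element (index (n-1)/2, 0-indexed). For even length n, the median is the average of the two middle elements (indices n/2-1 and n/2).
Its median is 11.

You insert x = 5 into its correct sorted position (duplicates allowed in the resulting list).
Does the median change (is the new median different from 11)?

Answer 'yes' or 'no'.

Answer: yes

Derivation:
Old median = 11
Insert x = 5
New median = 8
Changed? yes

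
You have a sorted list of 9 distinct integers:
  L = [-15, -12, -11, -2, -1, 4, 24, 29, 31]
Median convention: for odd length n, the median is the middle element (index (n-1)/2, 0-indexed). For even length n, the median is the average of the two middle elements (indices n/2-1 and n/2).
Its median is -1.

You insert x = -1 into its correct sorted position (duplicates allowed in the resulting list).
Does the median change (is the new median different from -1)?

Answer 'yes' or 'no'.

Old median = -1
Insert x = -1
New median = -1
Changed? no

Answer: no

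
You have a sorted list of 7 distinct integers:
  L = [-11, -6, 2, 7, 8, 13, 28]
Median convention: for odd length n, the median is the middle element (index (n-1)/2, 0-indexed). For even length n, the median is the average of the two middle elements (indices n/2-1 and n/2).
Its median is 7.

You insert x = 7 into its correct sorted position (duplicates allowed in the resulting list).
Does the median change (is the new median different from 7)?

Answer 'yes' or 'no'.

Answer: no

Derivation:
Old median = 7
Insert x = 7
New median = 7
Changed? no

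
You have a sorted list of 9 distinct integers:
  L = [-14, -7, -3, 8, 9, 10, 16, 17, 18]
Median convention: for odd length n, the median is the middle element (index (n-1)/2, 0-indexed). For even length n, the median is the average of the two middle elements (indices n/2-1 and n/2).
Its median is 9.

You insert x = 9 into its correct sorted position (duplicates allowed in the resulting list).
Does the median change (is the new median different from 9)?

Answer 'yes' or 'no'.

Answer: no

Derivation:
Old median = 9
Insert x = 9
New median = 9
Changed? no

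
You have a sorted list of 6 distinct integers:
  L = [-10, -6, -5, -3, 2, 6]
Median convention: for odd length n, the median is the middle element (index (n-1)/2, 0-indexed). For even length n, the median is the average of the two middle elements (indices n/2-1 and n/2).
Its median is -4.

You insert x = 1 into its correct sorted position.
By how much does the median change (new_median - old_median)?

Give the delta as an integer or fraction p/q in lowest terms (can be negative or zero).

Old median = -4
After inserting x = 1: new sorted = [-10, -6, -5, -3, 1, 2, 6]
New median = -3
Delta = -3 - -4 = 1

Answer: 1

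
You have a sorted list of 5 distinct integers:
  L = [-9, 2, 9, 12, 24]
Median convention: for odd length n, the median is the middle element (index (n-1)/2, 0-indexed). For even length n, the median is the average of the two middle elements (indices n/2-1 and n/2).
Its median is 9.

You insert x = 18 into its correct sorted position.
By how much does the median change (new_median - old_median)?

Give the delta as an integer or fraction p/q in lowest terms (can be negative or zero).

Answer: 3/2

Derivation:
Old median = 9
After inserting x = 18: new sorted = [-9, 2, 9, 12, 18, 24]
New median = 21/2
Delta = 21/2 - 9 = 3/2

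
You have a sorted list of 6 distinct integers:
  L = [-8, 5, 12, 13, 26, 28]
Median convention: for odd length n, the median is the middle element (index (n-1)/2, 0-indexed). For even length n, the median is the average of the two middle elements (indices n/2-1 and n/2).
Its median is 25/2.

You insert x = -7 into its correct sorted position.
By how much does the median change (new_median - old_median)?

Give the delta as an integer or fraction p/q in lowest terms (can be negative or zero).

Answer: -1/2

Derivation:
Old median = 25/2
After inserting x = -7: new sorted = [-8, -7, 5, 12, 13, 26, 28]
New median = 12
Delta = 12 - 25/2 = -1/2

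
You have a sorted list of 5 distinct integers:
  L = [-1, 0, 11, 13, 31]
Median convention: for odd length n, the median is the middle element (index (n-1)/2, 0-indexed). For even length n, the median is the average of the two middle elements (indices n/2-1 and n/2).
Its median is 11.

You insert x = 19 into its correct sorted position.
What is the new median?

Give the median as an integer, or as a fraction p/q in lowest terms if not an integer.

Old list (sorted, length 5): [-1, 0, 11, 13, 31]
Old median = 11
Insert x = 19
Old length odd (5). Middle was index 2 = 11.
New length even (6). New median = avg of two middle elements.
x = 19: 4 elements are < x, 1 elements are > x.
New sorted list: [-1, 0, 11, 13, 19, 31]
New median = 12

Answer: 12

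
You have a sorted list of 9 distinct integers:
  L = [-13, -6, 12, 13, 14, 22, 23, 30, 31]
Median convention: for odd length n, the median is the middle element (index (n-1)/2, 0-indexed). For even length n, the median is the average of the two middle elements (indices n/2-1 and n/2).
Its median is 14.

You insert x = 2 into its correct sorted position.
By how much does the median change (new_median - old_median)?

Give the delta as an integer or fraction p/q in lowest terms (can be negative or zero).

Old median = 14
After inserting x = 2: new sorted = [-13, -6, 2, 12, 13, 14, 22, 23, 30, 31]
New median = 27/2
Delta = 27/2 - 14 = -1/2

Answer: -1/2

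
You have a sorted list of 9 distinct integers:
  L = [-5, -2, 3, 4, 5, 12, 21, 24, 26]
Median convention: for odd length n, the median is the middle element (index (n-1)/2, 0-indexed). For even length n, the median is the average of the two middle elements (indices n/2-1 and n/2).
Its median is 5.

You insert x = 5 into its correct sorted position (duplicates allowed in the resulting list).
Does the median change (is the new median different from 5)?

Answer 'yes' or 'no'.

Answer: no

Derivation:
Old median = 5
Insert x = 5
New median = 5
Changed? no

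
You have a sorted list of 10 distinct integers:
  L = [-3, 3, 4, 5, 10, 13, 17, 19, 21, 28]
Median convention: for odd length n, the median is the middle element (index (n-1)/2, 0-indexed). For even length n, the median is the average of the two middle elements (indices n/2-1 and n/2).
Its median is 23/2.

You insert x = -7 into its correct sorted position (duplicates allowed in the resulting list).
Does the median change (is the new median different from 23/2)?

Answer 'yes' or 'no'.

Answer: yes

Derivation:
Old median = 23/2
Insert x = -7
New median = 10
Changed? yes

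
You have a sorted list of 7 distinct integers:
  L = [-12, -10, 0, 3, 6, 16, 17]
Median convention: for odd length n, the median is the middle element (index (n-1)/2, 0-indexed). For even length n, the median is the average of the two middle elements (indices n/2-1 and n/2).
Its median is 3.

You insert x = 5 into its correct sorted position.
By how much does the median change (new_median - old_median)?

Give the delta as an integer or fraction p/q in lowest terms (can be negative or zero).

Old median = 3
After inserting x = 5: new sorted = [-12, -10, 0, 3, 5, 6, 16, 17]
New median = 4
Delta = 4 - 3 = 1

Answer: 1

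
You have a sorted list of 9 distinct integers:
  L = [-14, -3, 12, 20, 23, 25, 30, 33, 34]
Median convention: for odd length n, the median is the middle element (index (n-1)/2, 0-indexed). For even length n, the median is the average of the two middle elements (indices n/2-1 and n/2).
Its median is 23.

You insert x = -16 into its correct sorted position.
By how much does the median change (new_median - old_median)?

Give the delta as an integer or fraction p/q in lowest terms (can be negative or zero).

Answer: -3/2

Derivation:
Old median = 23
After inserting x = -16: new sorted = [-16, -14, -3, 12, 20, 23, 25, 30, 33, 34]
New median = 43/2
Delta = 43/2 - 23 = -3/2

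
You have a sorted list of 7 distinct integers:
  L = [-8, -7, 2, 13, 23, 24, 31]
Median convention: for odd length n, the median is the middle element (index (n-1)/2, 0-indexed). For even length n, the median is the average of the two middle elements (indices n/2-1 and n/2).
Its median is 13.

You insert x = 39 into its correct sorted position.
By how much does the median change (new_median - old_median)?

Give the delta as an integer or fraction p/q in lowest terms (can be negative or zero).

Old median = 13
After inserting x = 39: new sorted = [-8, -7, 2, 13, 23, 24, 31, 39]
New median = 18
Delta = 18 - 13 = 5

Answer: 5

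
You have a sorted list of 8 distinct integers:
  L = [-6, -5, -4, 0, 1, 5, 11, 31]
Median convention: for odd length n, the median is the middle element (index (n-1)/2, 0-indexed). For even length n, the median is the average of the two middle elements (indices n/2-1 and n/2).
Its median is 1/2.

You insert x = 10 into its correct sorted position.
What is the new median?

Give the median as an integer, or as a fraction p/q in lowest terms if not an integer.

Old list (sorted, length 8): [-6, -5, -4, 0, 1, 5, 11, 31]
Old median = 1/2
Insert x = 10
Old length even (8). Middle pair: indices 3,4 = 0,1.
New length odd (9). New median = single middle element.
x = 10: 6 elements are < x, 2 elements are > x.
New sorted list: [-6, -5, -4, 0, 1, 5, 10, 11, 31]
New median = 1

Answer: 1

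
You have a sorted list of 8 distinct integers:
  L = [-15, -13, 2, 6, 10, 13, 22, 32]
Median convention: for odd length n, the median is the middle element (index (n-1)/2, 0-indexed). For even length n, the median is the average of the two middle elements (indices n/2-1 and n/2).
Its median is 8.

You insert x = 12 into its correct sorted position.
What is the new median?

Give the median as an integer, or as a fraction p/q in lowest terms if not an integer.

Old list (sorted, length 8): [-15, -13, 2, 6, 10, 13, 22, 32]
Old median = 8
Insert x = 12
Old length even (8). Middle pair: indices 3,4 = 6,10.
New length odd (9). New median = single middle element.
x = 12: 5 elements are < x, 3 elements are > x.
New sorted list: [-15, -13, 2, 6, 10, 12, 13, 22, 32]
New median = 10

Answer: 10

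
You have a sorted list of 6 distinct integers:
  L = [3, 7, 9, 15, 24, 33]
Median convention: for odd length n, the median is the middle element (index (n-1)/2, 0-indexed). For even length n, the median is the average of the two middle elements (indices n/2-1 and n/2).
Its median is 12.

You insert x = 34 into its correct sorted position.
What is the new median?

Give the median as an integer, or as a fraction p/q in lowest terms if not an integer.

Old list (sorted, length 6): [3, 7, 9, 15, 24, 33]
Old median = 12
Insert x = 34
Old length even (6). Middle pair: indices 2,3 = 9,15.
New length odd (7). New median = single middle element.
x = 34: 6 elements are < x, 0 elements are > x.
New sorted list: [3, 7, 9, 15, 24, 33, 34]
New median = 15

Answer: 15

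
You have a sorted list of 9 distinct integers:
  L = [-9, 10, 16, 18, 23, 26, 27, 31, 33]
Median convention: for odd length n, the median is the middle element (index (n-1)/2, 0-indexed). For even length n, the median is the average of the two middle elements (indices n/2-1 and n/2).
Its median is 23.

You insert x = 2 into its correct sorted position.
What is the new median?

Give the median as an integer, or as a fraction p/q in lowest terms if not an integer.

Old list (sorted, length 9): [-9, 10, 16, 18, 23, 26, 27, 31, 33]
Old median = 23
Insert x = 2
Old length odd (9). Middle was index 4 = 23.
New length even (10). New median = avg of two middle elements.
x = 2: 1 elements are < x, 8 elements are > x.
New sorted list: [-9, 2, 10, 16, 18, 23, 26, 27, 31, 33]
New median = 41/2

Answer: 41/2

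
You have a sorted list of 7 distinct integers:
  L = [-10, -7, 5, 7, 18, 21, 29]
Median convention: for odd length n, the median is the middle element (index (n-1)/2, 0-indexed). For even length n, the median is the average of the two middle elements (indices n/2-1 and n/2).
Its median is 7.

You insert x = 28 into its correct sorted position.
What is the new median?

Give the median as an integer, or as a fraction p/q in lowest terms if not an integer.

Old list (sorted, length 7): [-10, -7, 5, 7, 18, 21, 29]
Old median = 7
Insert x = 28
Old length odd (7). Middle was index 3 = 7.
New length even (8). New median = avg of two middle elements.
x = 28: 6 elements are < x, 1 elements are > x.
New sorted list: [-10, -7, 5, 7, 18, 21, 28, 29]
New median = 25/2

Answer: 25/2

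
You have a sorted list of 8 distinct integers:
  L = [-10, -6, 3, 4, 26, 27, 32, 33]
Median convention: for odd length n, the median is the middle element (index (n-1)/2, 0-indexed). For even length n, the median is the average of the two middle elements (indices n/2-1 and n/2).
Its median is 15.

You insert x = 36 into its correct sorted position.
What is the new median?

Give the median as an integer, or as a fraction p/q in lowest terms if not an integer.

Answer: 26

Derivation:
Old list (sorted, length 8): [-10, -6, 3, 4, 26, 27, 32, 33]
Old median = 15
Insert x = 36
Old length even (8). Middle pair: indices 3,4 = 4,26.
New length odd (9). New median = single middle element.
x = 36: 8 elements are < x, 0 elements are > x.
New sorted list: [-10, -6, 3, 4, 26, 27, 32, 33, 36]
New median = 26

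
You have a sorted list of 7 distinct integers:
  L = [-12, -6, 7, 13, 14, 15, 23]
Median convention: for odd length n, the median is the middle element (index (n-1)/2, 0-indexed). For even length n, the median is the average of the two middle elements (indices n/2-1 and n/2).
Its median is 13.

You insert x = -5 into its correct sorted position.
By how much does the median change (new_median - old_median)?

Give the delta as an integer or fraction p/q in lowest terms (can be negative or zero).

Old median = 13
After inserting x = -5: new sorted = [-12, -6, -5, 7, 13, 14, 15, 23]
New median = 10
Delta = 10 - 13 = -3

Answer: -3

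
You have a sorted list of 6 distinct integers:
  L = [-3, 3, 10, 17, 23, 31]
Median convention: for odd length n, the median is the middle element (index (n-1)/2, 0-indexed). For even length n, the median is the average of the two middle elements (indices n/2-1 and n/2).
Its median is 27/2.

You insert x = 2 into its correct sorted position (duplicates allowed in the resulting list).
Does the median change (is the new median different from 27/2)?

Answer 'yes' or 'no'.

Answer: yes

Derivation:
Old median = 27/2
Insert x = 2
New median = 10
Changed? yes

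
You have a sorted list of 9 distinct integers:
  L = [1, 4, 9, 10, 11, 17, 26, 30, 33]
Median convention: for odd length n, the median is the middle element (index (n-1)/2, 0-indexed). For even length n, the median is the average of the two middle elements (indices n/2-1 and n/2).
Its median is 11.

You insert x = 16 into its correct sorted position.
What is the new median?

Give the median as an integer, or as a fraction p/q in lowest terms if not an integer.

Old list (sorted, length 9): [1, 4, 9, 10, 11, 17, 26, 30, 33]
Old median = 11
Insert x = 16
Old length odd (9). Middle was index 4 = 11.
New length even (10). New median = avg of two middle elements.
x = 16: 5 elements are < x, 4 elements are > x.
New sorted list: [1, 4, 9, 10, 11, 16, 17, 26, 30, 33]
New median = 27/2

Answer: 27/2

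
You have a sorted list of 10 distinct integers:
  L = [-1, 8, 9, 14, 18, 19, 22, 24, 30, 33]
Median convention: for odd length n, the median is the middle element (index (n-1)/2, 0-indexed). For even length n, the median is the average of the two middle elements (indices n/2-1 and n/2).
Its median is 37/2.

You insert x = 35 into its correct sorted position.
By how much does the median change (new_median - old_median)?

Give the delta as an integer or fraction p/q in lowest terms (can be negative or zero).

Old median = 37/2
After inserting x = 35: new sorted = [-1, 8, 9, 14, 18, 19, 22, 24, 30, 33, 35]
New median = 19
Delta = 19 - 37/2 = 1/2

Answer: 1/2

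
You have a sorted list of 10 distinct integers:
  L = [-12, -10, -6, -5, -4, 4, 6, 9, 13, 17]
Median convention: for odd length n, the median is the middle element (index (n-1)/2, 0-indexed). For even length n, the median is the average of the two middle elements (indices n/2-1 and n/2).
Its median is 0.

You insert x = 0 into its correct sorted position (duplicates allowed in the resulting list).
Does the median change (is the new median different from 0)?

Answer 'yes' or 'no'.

Old median = 0
Insert x = 0
New median = 0
Changed? no

Answer: no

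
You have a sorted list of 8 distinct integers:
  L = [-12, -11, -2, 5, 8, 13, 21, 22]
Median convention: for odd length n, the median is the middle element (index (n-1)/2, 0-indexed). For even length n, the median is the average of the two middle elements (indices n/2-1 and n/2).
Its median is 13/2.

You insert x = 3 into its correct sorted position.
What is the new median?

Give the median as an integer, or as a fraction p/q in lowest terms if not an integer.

Old list (sorted, length 8): [-12, -11, -2, 5, 8, 13, 21, 22]
Old median = 13/2
Insert x = 3
Old length even (8). Middle pair: indices 3,4 = 5,8.
New length odd (9). New median = single middle element.
x = 3: 3 elements are < x, 5 elements are > x.
New sorted list: [-12, -11, -2, 3, 5, 8, 13, 21, 22]
New median = 5

Answer: 5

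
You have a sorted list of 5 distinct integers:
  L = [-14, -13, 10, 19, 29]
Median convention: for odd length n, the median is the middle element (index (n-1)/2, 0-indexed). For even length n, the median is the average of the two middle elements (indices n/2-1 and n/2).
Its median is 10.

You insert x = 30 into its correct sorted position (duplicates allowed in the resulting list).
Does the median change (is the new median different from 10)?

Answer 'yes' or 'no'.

Answer: yes

Derivation:
Old median = 10
Insert x = 30
New median = 29/2
Changed? yes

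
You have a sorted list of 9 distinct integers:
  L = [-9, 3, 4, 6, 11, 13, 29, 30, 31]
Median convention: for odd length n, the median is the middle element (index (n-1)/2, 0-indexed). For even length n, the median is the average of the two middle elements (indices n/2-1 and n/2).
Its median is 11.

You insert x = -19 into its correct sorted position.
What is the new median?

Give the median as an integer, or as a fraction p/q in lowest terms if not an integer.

Old list (sorted, length 9): [-9, 3, 4, 6, 11, 13, 29, 30, 31]
Old median = 11
Insert x = -19
Old length odd (9). Middle was index 4 = 11.
New length even (10). New median = avg of two middle elements.
x = -19: 0 elements are < x, 9 elements are > x.
New sorted list: [-19, -9, 3, 4, 6, 11, 13, 29, 30, 31]
New median = 17/2

Answer: 17/2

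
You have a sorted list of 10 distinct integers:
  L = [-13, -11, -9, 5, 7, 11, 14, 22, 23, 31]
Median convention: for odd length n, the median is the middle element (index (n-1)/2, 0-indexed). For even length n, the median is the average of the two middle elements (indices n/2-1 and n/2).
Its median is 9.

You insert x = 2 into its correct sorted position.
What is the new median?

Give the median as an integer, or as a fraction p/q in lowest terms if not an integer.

Answer: 7

Derivation:
Old list (sorted, length 10): [-13, -11, -9, 5, 7, 11, 14, 22, 23, 31]
Old median = 9
Insert x = 2
Old length even (10). Middle pair: indices 4,5 = 7,11.
New length odd (11). New median = single middle element.
x = 2: 3 elements are < x, 7 elements are > x.
New sorted list: [-13, -11, -9, 2, 5, 7, 11, 14, 22, 23, 31]
New median = 7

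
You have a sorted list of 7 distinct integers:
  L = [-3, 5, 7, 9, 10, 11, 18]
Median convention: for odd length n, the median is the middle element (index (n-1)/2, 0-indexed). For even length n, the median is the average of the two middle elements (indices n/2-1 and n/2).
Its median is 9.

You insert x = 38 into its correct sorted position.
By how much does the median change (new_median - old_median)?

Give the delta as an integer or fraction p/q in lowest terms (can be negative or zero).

Old median = 9
After inserting x = 38: new sorted = [-3, 5, 7, 9, 10, 11, 18, 38]
New median = 19/2
Delta = 19/2 - 9 = 1/2

Answer: 1/2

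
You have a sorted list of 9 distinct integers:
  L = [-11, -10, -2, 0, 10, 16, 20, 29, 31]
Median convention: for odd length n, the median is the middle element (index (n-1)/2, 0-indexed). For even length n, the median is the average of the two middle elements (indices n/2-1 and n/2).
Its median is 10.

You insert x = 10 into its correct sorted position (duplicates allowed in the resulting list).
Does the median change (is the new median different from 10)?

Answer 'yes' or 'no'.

Answer: no

Derivation:
Old median = 10
Insert x = 10
New median = 10
Changed? no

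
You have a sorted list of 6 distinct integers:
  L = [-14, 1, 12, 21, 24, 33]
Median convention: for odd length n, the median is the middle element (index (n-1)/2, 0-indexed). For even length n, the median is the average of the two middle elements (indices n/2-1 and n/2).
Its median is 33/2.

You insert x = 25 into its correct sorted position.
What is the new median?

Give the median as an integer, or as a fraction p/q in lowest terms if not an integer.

Answer: 21

Derivation:
Old list (sorted, length 6): [-14, 1, 12, 21, 24, 33]
Old median = 33/2
Insert x = 25
Old length even (6). Middle pair: indices 2,3 = 12,21.
New length odd (7). New median = single middle element.
x = 25: 5 elements are < x, 1 elements are > x.
New sorted list: [-14, 1, 12, 21, 24, 25, 33]
New median = 21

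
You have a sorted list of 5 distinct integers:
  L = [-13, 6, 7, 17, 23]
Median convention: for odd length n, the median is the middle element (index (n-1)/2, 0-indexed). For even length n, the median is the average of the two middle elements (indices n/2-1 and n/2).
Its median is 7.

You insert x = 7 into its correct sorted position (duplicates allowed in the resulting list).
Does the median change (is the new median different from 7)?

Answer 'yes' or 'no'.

Answer: no

Derivation:
Old median = 7
Insert x = 7
New median = 7
Changed? no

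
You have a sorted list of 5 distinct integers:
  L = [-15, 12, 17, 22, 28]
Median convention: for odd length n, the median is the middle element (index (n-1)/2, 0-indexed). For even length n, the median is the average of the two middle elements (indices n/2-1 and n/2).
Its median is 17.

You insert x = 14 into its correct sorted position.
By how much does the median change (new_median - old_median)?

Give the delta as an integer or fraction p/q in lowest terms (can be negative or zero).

Old median = 17
After inserting x = 14: new sorted = [-15, 12, 14, 17, 22, 28]
New median = 31/2
Delta = 31/2 - 17 = -3/2

Answer: -3/2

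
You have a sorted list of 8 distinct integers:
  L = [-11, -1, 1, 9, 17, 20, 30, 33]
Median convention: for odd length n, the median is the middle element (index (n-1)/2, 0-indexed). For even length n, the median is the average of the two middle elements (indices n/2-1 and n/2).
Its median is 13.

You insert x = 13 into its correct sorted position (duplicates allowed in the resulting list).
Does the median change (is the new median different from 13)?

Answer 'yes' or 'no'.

Answer: no

Derivation:
Old median = 13
Insert x = 13
New median = 13
Changed? no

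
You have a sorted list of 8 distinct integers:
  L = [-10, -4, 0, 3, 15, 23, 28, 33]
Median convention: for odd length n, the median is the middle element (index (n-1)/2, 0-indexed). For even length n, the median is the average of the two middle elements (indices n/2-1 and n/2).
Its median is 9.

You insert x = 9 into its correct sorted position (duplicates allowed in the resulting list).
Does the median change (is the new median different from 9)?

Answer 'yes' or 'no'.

Old median = 9
Insert x = 9
New median = 9
Changed? no

Answer: no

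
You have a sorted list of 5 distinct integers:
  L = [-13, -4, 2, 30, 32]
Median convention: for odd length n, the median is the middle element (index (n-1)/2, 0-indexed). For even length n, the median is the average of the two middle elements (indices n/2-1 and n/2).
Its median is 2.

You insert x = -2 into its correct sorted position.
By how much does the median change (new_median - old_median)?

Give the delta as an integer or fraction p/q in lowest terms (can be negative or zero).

Old median = 2
After inserting x = -2: new sorted = [-13, -4, -2, 2, 30, 32]
New median = 0
Delta = 0 - 2 = -2

Answer: -2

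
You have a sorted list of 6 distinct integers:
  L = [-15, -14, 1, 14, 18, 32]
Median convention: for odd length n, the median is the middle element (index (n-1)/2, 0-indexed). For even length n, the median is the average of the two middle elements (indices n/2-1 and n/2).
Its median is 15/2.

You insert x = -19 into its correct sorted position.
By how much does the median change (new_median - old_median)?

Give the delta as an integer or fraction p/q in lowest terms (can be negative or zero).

Old median = 15/2
After inserting x = -19: new sorted = [-19, -15, -14, 1, 14, 18, 32]
New median = 1
Delta = 1 - 15/2 = -13/2

Answer: -13/2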